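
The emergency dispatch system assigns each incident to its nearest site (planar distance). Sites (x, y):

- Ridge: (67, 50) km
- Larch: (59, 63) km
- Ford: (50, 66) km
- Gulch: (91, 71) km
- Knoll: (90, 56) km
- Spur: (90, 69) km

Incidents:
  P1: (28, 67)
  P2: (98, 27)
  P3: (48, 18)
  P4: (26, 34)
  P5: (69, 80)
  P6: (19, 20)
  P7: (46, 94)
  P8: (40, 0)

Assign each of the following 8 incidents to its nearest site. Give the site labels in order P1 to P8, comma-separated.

Ford, Knoll, Ridge, Ford, Larch, Ford, Ford, Ridge

P1 → Ford (d²=485.00)
P2 → Knoll (d²=905.00)
P3 → Ridge (d²=1385.00)
P4 → Ford (d²=1600.00)
P5 → Larch (d²=389.00)
P6 → Ford (d²=3077.00)
P7 → Ford (d²=800.00)
P8 → Ridge (d²=3229.00)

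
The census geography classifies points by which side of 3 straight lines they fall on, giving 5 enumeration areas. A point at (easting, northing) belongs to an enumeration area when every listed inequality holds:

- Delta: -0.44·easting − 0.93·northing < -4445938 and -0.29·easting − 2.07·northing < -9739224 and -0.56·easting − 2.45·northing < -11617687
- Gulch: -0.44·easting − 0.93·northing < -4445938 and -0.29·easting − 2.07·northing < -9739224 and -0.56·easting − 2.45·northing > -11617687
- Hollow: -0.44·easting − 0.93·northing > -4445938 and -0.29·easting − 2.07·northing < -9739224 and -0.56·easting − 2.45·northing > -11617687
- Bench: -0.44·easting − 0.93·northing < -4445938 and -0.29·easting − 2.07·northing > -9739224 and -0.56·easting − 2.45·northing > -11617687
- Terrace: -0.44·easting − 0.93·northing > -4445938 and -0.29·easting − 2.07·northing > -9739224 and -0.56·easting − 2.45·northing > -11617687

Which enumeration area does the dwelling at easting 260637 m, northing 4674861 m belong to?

-0.44·260637 − 0.93·4674861 = -4462301.010, which is < -4445938
-0.29·260637 − 2.07·4674861 = -9752547.000, which is < -9739224
-0.56·260637 − 2.45·4674861 = -11599366.170, which is > -11617687
This sign pattern matches Gulch.

Gulch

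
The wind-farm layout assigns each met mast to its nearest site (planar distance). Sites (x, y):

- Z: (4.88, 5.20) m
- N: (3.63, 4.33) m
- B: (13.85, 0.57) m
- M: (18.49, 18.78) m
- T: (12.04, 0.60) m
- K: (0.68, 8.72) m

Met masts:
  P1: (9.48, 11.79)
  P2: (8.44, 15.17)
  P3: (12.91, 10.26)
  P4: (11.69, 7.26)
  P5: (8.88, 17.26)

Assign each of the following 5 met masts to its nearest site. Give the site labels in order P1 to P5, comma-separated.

Z, K, Z, T, M

P1 → Z (d²=64.59)
P2 → K (d²=101.82)
P3 → Z (d²=90.08)
P4 → T (d²=44.48)
P5 → M (d²=94.66)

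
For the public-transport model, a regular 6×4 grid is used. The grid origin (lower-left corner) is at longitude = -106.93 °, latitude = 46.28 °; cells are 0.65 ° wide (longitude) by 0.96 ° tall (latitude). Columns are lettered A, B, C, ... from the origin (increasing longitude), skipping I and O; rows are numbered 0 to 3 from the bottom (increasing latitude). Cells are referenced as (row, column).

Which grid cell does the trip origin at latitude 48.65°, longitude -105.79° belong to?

(2, B)

Column index: ⌊(-105.79 − -106.93) / 0.65⌋ = ⌊1.754⌋ = 1 → column B
Row offset from origin: ⌊(48.65 − 46.28) / 0.96⌋ = ⌊2.469⌋ = 2 → row 2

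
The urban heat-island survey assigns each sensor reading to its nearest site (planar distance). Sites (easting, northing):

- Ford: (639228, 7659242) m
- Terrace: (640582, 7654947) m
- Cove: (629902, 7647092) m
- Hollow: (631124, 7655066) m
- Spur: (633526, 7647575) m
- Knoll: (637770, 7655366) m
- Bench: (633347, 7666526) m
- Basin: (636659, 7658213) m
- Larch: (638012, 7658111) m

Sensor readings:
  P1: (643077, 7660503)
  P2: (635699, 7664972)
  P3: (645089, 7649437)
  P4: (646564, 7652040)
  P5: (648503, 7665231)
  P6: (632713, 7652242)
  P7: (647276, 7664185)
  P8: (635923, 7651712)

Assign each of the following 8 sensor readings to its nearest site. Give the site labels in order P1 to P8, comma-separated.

P1 → Ford (d²=16404922.00)
P2 → Bench (d²=7946820.00)
P3 → Terrace (d²=50673149.00)
P4 → Terrace (d²=44234973.00)
P5 → Ford (d²=121893746.00)
P6 → Hollow (d²=10499897.00)
P7 → Ford (d²=89203553.00)
P8 → Knoll (d²=16763125.00)

Ford, Bench, Terrace, Terrace, Ford, Hollow, Ford, Knoll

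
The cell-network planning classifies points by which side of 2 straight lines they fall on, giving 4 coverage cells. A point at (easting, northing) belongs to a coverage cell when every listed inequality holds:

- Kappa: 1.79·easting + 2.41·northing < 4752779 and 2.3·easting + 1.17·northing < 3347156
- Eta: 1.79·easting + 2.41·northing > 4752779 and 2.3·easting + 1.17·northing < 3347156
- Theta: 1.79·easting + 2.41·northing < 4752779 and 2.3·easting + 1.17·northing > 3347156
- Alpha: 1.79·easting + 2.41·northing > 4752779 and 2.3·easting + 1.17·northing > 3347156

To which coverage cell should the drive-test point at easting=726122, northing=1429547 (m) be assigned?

1.79·726122 + 2.41·1429547 = 4744966.650, which is < 4752779
2.3·726122 + 1.17·1429547 = 3342650.590, which is < 3347156
This sign pattern matches Kappa.

Kappa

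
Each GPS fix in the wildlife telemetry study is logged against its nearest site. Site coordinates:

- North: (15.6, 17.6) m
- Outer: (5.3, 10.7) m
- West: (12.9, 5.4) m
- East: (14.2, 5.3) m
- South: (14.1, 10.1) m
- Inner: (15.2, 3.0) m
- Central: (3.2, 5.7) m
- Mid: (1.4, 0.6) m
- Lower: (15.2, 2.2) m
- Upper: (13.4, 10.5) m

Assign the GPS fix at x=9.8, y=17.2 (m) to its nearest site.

Squared distances to each site:
North: 33.800; Outer: 62.500; West: 148.850; East: 160.970; South: 68.900; Inner: 230.800; Central: 175.810; Mid: 346.120; Lower: 254.160; Upper: 57.850.
Minimum at North.

North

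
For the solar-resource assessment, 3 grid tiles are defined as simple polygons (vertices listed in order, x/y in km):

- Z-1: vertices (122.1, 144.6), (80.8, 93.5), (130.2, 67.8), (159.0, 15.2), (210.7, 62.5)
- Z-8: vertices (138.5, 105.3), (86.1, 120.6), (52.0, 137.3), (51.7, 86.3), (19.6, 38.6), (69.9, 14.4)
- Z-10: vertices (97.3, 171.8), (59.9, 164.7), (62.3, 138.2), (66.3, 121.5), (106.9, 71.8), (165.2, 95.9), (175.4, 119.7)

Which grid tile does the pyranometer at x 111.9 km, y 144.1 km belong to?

Cast a ray rightward from (111.9, 144.1). For each polygon, the edges (by vertex number in listed order) whose endpoints lie on opposite sides of y = 144.1, where each meets that height, and whether that is right or left of the point:
Z-1: 1–2 at x≈121.70 (right), 5–1 at x≈122.64 (right) → 2 crossings.
Z-8: no edge straddles that height → 0 crossings.
Z-10: 2–3 at x≈61.77 (left), 7–1 at x≈138.82 (right) → 1 crossing.
Only Z-10 has an odd count, so the point is inside Z-10.

Z-10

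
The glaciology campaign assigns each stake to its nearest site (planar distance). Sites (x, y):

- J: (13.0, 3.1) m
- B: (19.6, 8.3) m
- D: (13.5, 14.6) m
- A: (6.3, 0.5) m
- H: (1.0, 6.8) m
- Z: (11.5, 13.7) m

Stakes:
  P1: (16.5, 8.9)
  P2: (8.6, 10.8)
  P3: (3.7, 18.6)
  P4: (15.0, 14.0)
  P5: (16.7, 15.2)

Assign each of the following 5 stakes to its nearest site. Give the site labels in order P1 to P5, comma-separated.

P1 → B (d²=9.97)
P2 → Z (d²=16.82)
P3 → Z (d²=84.85)
P4 → D (d²=2.61)
P5 → D (d²=10.60)

B, Z, Z, D, D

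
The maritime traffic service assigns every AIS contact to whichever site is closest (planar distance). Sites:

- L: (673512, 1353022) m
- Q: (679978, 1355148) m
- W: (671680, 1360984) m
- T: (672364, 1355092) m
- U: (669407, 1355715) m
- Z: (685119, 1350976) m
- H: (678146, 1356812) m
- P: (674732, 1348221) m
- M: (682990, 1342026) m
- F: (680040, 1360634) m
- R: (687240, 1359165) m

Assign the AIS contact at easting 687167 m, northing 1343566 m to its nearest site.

Squared distances to each site:
L: 275874961.000; Q: 185824445.000; W: 543233893.000; T: 351977485.000; U: 463015801.000; Z: 59102404.000; H: 256834957.000; P: 176298250.000; M: 19818929.000; F: 342110753.000; R: 243334130.000.
Minimum at M.

M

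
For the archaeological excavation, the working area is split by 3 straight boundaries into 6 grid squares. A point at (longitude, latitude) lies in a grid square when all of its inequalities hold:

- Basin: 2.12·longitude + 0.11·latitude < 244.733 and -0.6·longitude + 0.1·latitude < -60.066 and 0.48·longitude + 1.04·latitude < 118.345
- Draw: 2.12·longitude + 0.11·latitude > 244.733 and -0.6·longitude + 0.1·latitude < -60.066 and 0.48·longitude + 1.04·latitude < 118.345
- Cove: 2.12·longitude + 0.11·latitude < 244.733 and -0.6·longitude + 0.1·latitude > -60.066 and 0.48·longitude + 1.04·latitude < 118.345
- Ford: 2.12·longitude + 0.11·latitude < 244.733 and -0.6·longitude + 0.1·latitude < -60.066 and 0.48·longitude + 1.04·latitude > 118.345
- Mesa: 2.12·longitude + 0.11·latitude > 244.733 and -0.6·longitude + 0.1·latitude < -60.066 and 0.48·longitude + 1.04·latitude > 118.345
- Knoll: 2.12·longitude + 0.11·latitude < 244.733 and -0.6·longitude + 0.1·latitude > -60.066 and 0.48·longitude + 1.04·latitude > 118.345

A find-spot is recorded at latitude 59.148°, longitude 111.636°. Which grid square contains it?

Basin

2.12·111.636 + 0.11·59.148 = 243.175, which is < 244.733
-0.6·111.636 + 0.1·59.148 = -61.067, which is < -60.066
0.48·111.636 + 1.04·59.148 = 115.099, which is < 118.345
This sign pattern matches Basin.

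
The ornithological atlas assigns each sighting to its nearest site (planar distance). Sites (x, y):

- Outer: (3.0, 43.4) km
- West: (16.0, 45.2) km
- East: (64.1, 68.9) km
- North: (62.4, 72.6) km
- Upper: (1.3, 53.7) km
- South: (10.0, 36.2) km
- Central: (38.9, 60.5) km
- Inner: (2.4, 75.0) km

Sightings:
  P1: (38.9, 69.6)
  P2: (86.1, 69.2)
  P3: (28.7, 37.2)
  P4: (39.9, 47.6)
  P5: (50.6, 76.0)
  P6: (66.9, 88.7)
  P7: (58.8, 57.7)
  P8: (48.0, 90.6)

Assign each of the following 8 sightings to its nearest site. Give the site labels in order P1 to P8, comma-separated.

P1 → Central (d²=82.81)
P2 → East (d²=484.09)
P3 → West (d²=225.29)
P4 → Central (d²=167.41)
P5 → North (d²=150.80)
P6 → North (d²=279.46)
P7 → East (d²=153.53)
P8 → North (d²=531.36)

Central, East, West, Central, North, North, East, North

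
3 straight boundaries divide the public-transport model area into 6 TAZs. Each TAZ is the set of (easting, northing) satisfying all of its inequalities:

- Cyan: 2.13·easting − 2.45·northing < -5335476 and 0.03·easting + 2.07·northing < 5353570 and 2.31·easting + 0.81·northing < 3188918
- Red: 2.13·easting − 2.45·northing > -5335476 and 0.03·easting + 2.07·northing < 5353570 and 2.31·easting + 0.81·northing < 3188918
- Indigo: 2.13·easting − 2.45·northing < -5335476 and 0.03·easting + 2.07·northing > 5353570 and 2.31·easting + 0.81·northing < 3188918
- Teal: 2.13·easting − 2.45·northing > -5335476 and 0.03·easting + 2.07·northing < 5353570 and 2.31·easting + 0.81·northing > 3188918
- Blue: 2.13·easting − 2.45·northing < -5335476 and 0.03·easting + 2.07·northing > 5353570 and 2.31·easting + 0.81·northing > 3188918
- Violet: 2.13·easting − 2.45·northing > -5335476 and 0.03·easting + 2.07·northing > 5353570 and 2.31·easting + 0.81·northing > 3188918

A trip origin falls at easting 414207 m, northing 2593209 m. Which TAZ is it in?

2.13·414207 − 2.45·2593209 = -5471101.140, which is < -5335476
0.03·414207 + 2.07·2593209 = 5380368.840, which is > 5353570
2.31·414207 + 0.81·2593209 = 3057317.460, which is < 3188918
This sign pattern matches Indigo.

Indigo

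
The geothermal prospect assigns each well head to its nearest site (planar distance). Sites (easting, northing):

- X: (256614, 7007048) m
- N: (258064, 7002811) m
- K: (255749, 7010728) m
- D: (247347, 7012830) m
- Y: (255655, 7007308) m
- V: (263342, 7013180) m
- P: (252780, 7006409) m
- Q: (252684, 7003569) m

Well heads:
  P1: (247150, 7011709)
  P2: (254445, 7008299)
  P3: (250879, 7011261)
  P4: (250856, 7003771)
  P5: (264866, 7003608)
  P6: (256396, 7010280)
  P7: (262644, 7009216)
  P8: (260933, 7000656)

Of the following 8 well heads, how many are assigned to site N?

P1 → D
P2 → Y
P3 → D
P4 → Q
P5 → N
P6 → K
P7 → V
P8 → N
2 of the 8 go to N.

2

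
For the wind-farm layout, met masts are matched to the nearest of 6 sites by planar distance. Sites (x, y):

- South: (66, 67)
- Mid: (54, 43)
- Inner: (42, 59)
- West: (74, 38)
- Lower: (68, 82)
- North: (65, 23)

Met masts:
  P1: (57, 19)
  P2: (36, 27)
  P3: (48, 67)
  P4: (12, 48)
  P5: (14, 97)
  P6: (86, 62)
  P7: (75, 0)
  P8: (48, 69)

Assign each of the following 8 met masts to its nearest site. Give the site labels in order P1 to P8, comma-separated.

North, Mid, Inner, Inner, Inner, South, North, Inner

P1 → North (d²=80.00)
P2 → Mid (d²=580.00)
P3 → Inner (d²=100.00)
P4 → Inner (d²=1021.00)
P5 → Inner (d²=2228.00)
P6 → South (d²=425.00)
P7 → North (d²=629.00)
P8 → Inner (d²=136.00)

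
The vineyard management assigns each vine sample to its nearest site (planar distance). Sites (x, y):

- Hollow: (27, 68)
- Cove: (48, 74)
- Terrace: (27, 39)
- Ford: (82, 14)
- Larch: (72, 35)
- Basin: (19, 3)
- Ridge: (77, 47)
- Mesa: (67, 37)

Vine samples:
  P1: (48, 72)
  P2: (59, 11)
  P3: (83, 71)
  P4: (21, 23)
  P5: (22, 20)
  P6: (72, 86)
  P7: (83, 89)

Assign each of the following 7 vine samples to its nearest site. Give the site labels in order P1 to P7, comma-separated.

Cove, Ford, Ridge, Terrace, Basin, Cove, Cove

P1 → Cove (d²=4.00)
P2 → Ford (d²=538.00)
P3 → Ridge (d²=612.00)
P4 → Terrace (d²=292.00)
P5 → Basin (d²=298.00)
P6 → Cove (d²=720.00)
P7 → Cove (d²=1450.00)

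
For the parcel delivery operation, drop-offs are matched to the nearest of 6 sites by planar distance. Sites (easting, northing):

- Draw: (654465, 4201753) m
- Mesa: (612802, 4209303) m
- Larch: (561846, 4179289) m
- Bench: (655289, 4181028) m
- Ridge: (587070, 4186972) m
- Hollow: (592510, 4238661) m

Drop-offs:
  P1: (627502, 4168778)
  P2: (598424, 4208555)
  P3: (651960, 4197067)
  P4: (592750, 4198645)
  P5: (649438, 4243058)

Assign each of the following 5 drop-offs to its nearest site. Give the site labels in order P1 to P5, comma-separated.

Bench, Mesa, Draw, Ridge, Draw

P1 → Bench (d²=922179869.00)
P2 → Mesa (d²=207286388.00)
P3 → Draw (d²=28233621.00)
P4 → Ridge (d²=168521329.00)
P5 → Draw (d²=1731373754.00)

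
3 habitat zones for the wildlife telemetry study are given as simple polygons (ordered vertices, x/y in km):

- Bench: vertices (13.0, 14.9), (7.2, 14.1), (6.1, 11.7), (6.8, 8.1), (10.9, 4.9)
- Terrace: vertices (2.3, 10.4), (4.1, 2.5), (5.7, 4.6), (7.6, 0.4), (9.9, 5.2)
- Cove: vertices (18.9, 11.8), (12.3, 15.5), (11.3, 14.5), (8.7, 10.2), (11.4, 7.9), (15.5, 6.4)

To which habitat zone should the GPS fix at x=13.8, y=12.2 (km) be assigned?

Cove

Cast a ray rightward from (13.8, 12.2). For each polygon, the edges (by vertex number in listed order) whose endpoints lie on opposite sides of y = 12.2, where each meets that height, and whether that is right or left of the point:
Bench: 2–3 at x≈6.33 (left), 5–1 at x≈12.43 (left) → 0 crossings.
Terrace: no edge straddles that height → 0 crossings.
Cove: 1–2 at x≈18.19 (right), 3–4 at x≈9.91 (left) → 1 crossing.
Only Cove has an odd count, so the point is inside Cove.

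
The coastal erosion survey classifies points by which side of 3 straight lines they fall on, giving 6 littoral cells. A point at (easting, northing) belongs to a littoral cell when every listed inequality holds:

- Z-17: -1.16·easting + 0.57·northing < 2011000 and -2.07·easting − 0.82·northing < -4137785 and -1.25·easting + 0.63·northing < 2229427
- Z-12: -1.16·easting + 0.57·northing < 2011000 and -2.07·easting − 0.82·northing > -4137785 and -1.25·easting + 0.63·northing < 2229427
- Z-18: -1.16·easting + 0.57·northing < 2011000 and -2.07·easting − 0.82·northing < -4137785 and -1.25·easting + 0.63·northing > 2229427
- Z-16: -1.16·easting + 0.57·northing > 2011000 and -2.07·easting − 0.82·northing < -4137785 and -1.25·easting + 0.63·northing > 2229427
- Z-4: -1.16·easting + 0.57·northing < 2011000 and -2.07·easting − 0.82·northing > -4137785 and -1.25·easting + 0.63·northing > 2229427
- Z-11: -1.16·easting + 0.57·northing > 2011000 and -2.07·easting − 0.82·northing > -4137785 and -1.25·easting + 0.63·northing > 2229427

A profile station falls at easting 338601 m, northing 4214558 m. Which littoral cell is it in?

-1.16·338601 + 0.57·4214558 = 2009520.900, which is < 2011000
-2.07·338601 − 0.82·4214558 = -4156841.630, which is < -4137785
-1.25·338601 + 0.63·4214558 = 2231920.290, which is > 2229427
This sign pattern matches Z-18.

Z-18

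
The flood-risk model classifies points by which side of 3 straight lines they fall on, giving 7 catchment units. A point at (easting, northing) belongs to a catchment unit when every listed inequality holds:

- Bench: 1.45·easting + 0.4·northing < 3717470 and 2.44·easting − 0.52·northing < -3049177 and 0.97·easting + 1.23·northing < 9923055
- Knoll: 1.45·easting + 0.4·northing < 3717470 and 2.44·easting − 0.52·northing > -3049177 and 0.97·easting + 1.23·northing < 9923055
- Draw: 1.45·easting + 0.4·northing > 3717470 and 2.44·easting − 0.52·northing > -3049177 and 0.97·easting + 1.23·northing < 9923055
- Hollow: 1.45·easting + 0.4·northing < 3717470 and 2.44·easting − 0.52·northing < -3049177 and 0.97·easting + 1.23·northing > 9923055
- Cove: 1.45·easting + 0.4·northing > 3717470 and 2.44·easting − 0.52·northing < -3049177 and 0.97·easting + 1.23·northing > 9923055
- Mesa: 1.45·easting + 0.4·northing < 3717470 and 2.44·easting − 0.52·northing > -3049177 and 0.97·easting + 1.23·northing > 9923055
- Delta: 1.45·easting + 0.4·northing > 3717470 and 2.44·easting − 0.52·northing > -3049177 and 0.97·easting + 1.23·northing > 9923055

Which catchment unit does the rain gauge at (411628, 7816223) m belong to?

Cove

1.45·411628 + 0.4·7816223 = 3723349.800, which is > 3717470
2.44·411628 − 0.52·7816223 = -3060063.640, which is < -3049177
0.97·411628 + 1.23·7816223 = 10013233.450, which is > 9923055
This sign pattern matches Cove.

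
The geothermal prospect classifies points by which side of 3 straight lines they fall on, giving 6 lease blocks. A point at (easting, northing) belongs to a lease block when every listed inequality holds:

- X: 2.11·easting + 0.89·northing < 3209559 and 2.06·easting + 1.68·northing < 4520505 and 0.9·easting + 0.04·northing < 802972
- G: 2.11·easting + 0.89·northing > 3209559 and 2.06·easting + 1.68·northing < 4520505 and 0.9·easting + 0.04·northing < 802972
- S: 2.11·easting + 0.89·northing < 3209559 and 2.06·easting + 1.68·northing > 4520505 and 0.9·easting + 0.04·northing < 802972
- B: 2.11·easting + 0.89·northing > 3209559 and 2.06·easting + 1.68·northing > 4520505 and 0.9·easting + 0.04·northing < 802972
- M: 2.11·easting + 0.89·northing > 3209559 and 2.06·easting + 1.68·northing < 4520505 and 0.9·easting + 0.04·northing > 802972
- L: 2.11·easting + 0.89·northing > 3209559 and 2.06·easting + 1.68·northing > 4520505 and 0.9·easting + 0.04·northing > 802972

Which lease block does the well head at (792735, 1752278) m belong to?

B

2.11·792735 + 0.89·1752278 = 3232198.270, which is > 3209559
2.06·792735 + 1.68·1752278 = 4576861.140, which is > 4520505
0.9·792735 + 0.04·1752278 = 783552.620, which is < 802972
This sign pattern matches B.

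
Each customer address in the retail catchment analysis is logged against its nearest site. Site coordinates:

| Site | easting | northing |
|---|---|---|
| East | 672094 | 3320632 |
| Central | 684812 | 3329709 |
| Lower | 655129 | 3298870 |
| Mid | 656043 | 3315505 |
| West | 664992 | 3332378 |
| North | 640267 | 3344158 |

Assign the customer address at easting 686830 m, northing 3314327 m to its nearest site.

Central

Squared distances to each site:
East: 256902721.000; Central: 240678248.000; Lower: 1243872250.000; Mid: 949227053.000; West: 802736845.000; North: 3058001530.000.
Minimum at Central.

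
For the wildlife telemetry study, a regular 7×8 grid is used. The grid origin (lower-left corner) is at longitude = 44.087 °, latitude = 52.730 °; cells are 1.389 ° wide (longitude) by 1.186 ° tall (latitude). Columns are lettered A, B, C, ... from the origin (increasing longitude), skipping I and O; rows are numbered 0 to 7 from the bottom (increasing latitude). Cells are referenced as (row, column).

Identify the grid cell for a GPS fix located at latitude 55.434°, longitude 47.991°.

Column index: ⌊(47.991 − 44.087) / 1.389⌋ = ⌊2.811⌋ = 2 → column C
Row offset from origin: ⌊(55.434 − 52.730) / 1.186⌋ = ⌊2.280⌋ = 2 → row 2

(2, C)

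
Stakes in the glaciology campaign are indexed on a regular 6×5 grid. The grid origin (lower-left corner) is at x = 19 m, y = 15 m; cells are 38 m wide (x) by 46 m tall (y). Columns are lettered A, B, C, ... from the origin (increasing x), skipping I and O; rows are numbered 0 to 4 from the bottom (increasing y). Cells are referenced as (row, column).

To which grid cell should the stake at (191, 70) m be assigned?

(1, E)

Column index: ⌊(191 − 19) / 38⌋ = ⌊4.526⌋ = 4 → column E
Row offset from origin: ⌊(70 − 15) / 46⌋ = ⌊1.196⌋ = 1 → row 1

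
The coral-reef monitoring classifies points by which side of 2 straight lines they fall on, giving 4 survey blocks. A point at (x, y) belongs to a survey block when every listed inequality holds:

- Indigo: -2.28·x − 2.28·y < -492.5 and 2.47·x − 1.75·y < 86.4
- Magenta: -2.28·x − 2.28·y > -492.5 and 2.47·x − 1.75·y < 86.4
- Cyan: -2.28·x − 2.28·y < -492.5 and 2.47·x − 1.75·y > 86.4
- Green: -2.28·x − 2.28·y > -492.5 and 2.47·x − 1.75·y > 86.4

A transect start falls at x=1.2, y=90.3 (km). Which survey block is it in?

-2.28·1.2 − 2.28·90.3 = -208.620, which is > -492.5
2.47·1.2 − 1.75·90.3 = -155.061, which is < 86.4
This sign pattern matches Magenta.

Magenta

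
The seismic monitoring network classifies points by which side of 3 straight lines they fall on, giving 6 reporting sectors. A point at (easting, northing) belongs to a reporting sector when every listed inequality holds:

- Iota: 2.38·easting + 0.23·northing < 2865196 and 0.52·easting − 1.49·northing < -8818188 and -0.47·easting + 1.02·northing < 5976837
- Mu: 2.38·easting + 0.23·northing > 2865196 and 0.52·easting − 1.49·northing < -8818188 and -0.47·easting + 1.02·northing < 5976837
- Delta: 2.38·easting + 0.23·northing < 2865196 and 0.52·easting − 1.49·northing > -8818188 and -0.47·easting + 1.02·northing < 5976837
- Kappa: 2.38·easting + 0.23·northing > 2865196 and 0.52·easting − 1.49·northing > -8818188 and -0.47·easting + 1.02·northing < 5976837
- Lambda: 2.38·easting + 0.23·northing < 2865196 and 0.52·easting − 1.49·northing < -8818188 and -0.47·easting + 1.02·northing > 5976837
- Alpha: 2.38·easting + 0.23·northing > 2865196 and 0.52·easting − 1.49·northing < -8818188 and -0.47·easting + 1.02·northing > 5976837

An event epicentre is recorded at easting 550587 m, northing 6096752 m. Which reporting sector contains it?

2.38·550587 + 0.23·6096752 = 2712650.020, which is < 2865196
0.52·550587 − 1.49·6096752 = -8797855.240, which is > -8818188
-0.47·550587 + 1.02·6096752 = 5959911.150, which is < 5976837
This sign pattern matches Delta.

Delta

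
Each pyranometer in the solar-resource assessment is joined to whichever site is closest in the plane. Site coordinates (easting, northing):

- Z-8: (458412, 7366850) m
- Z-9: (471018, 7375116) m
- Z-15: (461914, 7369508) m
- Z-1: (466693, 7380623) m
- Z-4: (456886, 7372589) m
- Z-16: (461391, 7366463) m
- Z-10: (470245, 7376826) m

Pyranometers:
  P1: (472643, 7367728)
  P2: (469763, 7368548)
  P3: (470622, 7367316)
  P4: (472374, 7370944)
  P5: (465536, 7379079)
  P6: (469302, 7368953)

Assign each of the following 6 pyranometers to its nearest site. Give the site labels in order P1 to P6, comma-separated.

P1 → Z-9 (d²=57223169.00)
P2 → Z-9 (d²=44713649.00)
P3 → Z-9 (d²=60996816.00)
P4 → Z-9 (d²=19244320.00)
P5 → Z-1 (d²=3722585.00)
P6 → Z-9 (d²=40927225.00)

Z-9, Z-9, Z-9, Z-9, Z-1, Z-9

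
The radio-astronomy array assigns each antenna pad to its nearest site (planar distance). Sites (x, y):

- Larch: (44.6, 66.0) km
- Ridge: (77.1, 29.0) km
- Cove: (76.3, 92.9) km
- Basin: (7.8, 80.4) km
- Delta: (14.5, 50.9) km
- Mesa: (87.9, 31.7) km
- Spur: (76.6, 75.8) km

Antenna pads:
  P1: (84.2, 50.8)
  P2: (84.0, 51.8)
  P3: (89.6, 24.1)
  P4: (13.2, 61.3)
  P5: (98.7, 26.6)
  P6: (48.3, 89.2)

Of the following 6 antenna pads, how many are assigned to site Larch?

P1 → Mesa
P2 → Mesa
P3 → Mesa
P4 → Delta
P5 → Mesa
P6 → Larch
1 of the 6 goes to Larch.

1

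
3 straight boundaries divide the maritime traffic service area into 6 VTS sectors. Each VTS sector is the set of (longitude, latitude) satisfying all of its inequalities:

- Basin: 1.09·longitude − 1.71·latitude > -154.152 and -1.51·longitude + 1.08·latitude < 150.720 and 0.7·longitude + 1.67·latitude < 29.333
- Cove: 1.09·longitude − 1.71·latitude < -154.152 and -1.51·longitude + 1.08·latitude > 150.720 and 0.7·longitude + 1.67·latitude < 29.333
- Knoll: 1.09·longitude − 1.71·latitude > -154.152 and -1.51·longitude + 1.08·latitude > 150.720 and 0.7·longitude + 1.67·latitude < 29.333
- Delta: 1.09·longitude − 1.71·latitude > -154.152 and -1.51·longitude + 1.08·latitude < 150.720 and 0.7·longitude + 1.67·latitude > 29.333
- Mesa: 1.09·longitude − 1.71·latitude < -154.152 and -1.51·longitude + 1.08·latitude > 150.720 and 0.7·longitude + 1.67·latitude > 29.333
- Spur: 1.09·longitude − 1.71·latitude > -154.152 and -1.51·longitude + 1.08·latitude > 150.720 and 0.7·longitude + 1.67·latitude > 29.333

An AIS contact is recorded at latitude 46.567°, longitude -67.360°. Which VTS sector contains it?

1.09·-67.360 − 1.71·46.567 = -153.052, which is > -154.152
-1.51·-67.360 + 1.08·46.567 = 152.006, which is > 150.720
0.7·-67.360 + 1.67·46.567 = 30.615, which is > 29.333
This sign pattern matches Spur.

Spur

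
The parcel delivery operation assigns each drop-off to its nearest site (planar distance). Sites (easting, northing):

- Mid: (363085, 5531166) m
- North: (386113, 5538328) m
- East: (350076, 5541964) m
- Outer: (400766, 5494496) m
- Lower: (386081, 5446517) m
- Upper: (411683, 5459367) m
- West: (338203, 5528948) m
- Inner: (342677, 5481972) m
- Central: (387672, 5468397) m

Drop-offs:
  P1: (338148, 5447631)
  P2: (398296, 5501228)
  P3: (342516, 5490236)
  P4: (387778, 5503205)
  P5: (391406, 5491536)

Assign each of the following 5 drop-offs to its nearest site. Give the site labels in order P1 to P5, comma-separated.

P1 → Inner (d²=1199816122.00)
P2 → Outer (d²=51420724.00)
P3 → Inner (d²=68319617.00)
P4 → Outer (d²=244534825.00)
P5 → Outer (d²=96371200.00)

Inner, Outer, Inner, Outer, Outer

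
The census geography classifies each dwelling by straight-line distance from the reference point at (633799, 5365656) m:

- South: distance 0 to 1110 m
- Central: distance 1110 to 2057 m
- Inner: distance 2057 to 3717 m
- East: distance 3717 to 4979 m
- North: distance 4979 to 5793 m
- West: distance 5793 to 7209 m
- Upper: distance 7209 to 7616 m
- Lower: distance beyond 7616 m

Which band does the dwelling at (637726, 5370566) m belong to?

West

Distance = √((637726−633799)² + (5370566−5365656)²) = √(15421329.000 + 24108100.000) = 6287.243 m.
5793 ≤ 6287.243 < 7209 → West.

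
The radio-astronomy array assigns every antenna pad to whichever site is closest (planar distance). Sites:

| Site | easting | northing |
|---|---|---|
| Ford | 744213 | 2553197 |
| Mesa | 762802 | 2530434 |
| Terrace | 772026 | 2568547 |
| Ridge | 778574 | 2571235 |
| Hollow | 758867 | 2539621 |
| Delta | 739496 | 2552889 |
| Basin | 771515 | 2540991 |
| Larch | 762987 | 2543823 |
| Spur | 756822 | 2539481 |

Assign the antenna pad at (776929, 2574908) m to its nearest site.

Squared distances to each site:
Ford: 1541704177.000; Mesa: 2177508805.000; Terrace: 64501730.000; Ridge: 16196954.000; Hollow: 1571408213.000; Delta: 1886065850.000; Basin: 1179674285.000; Larch: 1160656589.000; Spur: 1659363778.000.
Minimum at Ridge.

Ridge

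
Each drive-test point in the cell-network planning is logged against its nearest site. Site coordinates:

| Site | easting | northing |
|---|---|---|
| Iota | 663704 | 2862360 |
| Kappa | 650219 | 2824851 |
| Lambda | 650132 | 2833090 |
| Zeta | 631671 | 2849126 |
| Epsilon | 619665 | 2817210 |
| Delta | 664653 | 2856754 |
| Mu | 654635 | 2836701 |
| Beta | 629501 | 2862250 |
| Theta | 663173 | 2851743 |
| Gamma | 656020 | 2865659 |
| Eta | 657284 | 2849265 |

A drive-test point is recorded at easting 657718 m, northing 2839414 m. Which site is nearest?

Mu

Squared distances to each site:
Iota: 562351112.000; Kappa: 268315970.000; Lambda: 97540372.000; Zeta: 772769153.000; Epsilon: 1941048425.000; Delta: 348769825.000; Mu: 16865258.000; Beta: 1317681985.000; Theta: 181761266.000; Gamma: 691683229.000; Eta: 97230557.000.
Minimum at Mu.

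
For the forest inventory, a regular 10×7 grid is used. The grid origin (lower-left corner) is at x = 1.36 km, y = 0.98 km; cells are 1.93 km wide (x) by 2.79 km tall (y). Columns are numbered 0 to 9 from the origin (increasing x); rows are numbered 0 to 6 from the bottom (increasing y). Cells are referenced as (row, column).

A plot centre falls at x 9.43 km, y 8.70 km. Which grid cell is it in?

Column index: ⌊(9.43 − 1.36) / 1.93⌋ = ⌊4.181⌋ = 4
Row offset from origin: ⌊(8.70 − 0.98) / 2.79⌋ = ⌊2.767⌋ = 2 → row 2

(2, 4)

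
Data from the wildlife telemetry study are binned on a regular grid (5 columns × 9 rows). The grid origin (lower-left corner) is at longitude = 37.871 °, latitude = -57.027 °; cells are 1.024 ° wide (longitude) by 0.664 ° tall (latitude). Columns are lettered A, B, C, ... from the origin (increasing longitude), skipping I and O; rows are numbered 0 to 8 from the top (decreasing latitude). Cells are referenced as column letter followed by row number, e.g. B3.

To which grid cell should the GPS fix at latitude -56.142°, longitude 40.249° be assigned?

C7

Column index: ⌊(40.249 − 37.871) / 1.024⌋ = ⌊2.322⌋ = 2 → column C
Row offset from origin: ⌊(-56.142 − -57.027) / 0.664⌋ = ⌊1.333⌋ = 1 → row 7 (counted from top)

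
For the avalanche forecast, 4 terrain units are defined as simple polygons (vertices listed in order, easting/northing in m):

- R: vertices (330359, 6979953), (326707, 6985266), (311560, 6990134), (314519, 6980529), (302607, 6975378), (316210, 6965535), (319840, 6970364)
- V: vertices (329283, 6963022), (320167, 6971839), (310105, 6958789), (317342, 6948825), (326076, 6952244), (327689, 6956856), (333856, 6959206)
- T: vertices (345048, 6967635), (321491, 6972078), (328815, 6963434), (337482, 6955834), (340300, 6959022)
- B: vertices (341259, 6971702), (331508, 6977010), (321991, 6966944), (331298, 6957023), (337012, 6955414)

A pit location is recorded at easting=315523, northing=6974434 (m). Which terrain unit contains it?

R

Cast a ray rightward from (315523, 6974434). For each polygon, the edges (by vertex number in listed order) whose endpoints lie on opposite sides of northing = 6974434, where each meets that height, and whether that is right or left of the point:
R: 5–6 at easting≈303911.6 (left), 7–1 at easting≈324304.7 (right) → 1 crossing.
V: no edge straddles that height → 0 crossings.
T: no edge straddles that height → 0 crossings.
B: 1–2 at easting≈336240.2 (right), 2–3 at easting≈329072.5 (right) → 2 crossings.
Only R has an odd count, so the point is inside R.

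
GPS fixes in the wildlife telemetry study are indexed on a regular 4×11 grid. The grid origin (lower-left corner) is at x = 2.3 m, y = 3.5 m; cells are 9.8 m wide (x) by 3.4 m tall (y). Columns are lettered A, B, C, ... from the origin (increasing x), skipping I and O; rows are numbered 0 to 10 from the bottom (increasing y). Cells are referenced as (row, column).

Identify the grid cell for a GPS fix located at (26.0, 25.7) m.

Column index: ⌊(26.0 − 2.3) / 9.8⌋ = ⌊2.418⌋ = 2 → column C
Row offset from origin: ⌊(25.7 − 3.5) / 3.4⌋ = ⌊6.529⌋ = 6 → row 6

(6, C)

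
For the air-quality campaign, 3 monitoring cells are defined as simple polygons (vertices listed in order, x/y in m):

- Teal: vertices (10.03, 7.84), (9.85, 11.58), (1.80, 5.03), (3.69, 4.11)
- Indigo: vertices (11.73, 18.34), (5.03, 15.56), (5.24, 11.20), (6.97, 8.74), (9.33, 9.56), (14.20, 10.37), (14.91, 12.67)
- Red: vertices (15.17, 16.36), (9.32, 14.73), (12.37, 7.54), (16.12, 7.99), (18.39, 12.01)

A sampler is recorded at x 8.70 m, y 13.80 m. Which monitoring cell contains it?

Indigo

Cast a ray rightward from (8.70, 13.80). For each polygon, the edges (by vertex number in listed order) whose endpoints lie on opposite sides of y = 13.80, where each meets that height, and whether that is right or left of the point:
Teal: no edge straddles that height → 0 crossings.
Indigo: 2–3 at x≈5.115 (left), 7–1 at x≈14.276 (right) → 1 crossing.
Red: 2–3 at x≈9.715 (right), 5–1 at x≈17.065 (right) → 2 crossings.
Only Indigo has an odd count, so the point is inside Indigo.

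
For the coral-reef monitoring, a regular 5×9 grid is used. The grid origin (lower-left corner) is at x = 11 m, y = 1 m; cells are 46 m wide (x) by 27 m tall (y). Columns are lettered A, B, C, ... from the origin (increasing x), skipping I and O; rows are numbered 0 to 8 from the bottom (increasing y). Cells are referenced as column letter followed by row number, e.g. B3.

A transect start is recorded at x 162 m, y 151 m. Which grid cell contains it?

D5

Column index: ⌊(162 − 11) / 46⌋ = ⌊3.283⌋ = 3 → column D
Row offset from origin: ⌊(151 − 1) / 27⌋ = ⌊5.556⌋ = 5 → row 5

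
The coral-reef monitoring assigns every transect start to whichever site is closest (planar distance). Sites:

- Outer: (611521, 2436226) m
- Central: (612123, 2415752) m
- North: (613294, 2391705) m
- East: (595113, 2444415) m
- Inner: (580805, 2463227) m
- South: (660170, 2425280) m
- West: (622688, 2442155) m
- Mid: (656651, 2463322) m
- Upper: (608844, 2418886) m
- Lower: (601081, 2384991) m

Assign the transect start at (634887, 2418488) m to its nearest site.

Central

Squared distances to each site:
Outer: 860606600.000; Central: 525685392.000; North: 1183586738.000; East: 2254180405.000; Inner: 4926440845.000; South: 685361353.000; West: 708942490.000; Mid: 2483759252.000; Upper: 678396253.000; Lower: 2264894645.000.
Minimum at Central.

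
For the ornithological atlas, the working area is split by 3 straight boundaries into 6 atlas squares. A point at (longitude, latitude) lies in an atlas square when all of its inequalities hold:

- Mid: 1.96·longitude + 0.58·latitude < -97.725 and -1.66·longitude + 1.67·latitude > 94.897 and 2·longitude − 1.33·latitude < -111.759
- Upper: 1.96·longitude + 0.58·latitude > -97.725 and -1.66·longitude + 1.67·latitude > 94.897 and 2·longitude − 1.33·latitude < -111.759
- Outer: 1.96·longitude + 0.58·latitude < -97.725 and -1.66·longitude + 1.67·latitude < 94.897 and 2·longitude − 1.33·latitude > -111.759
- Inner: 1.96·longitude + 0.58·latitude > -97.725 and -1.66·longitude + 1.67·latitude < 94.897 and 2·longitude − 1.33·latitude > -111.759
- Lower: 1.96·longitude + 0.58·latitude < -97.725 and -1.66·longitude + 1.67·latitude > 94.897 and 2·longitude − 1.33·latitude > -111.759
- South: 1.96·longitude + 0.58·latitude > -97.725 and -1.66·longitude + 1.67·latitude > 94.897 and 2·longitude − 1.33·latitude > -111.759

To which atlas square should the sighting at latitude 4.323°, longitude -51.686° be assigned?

1.96·-51.686 + 0.58·4.323 = -98.797, which is < -97.725
-1.66·-51.686 + 1.67·4.323 = 93.018, which is < 94.897
2·-51.686 − 1.33·4.323 = -109.122, which is > -111.759
This sign pattern matches Outer.

Outer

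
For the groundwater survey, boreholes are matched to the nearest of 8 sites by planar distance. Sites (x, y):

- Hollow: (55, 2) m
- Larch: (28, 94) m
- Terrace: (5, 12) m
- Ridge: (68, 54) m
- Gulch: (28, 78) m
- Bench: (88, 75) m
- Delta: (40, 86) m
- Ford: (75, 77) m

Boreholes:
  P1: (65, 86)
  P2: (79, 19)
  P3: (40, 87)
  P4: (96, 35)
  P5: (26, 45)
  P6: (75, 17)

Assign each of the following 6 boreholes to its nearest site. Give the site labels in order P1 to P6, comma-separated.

Ford, Hollow, Delta, Ridge, Gulch, Hollow

P1 → Ford (d²=181.00)
P2 → Hollow (d²=865.00)
P3 → Delta (d²=1.00)
P4 → Ridge (d²=1145.00)
P5 → Gulch (d²=1093.00)
P6 → Hollow (d²=625.00)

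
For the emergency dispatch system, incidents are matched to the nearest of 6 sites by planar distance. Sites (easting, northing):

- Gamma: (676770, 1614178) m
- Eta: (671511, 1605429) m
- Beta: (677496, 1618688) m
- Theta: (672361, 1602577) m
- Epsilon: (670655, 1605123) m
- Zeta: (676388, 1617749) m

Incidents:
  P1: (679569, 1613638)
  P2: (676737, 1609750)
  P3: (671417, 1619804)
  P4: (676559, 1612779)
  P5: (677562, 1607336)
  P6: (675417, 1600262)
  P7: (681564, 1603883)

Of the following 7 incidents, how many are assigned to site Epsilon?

P1 → Gamma
P2 → Gamma
P3 → Zeta
P4 → Gamma
P5 → Eta
P6 → Theta
P7 → Theta
0 of the 7 go to Epsilon.

0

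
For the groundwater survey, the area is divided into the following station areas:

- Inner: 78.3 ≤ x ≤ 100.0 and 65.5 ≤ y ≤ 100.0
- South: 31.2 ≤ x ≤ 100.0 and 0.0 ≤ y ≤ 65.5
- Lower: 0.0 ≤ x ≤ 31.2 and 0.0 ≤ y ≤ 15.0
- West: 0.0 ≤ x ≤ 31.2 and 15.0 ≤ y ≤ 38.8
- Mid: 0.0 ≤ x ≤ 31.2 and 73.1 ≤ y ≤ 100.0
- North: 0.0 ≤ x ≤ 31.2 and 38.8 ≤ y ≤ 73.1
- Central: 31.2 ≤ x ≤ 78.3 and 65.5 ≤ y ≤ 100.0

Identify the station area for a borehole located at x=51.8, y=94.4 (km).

The point has x = 51.8 and y = 94.4.
Only Central satisfies 31.2 ≤ x ≤ 78.3 and 65.5 ≤ y ≤ 100.0.

Central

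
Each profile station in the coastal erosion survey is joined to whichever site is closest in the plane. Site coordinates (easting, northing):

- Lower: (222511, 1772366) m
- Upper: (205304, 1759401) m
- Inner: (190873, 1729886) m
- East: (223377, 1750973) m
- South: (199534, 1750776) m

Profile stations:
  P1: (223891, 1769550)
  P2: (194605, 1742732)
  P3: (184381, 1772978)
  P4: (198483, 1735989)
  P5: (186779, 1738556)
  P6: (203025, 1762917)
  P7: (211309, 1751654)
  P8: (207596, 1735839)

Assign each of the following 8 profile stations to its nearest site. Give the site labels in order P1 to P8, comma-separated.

P1 → Lower (d²=9834256.00)
P2 → South (d²=89000977.00)
P3 → Upper (d²=622106858.00)
P4 → Inner (d²=95158709.00)
P5 → Inner (d²=91929736.00)
P6 → Upper (d²=17556097.00)
P7 → Upper (d²=96076034.00)
P8 → South (d²=288109813.00)

Lower, South, Upper, Inner, Inner, Upper, Upper, South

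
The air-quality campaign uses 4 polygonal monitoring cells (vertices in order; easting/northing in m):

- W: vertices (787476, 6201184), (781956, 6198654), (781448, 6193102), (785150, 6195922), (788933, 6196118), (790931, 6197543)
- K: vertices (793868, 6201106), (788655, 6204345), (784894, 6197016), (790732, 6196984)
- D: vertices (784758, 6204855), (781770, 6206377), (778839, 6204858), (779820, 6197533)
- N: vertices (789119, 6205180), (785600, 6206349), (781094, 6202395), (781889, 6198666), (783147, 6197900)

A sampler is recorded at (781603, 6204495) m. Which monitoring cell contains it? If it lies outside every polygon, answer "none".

D

Cast a ray rightward from (781603, 6204495). For each polygon, the edges (by vertex number in listed order) whose endpoints lie on opposite sides of northing = 6204495, where each meets that height, and whether that is right or left of the point:
W: no edge straddles that height → 0 crossings.
K: no edge straddles that height → 0 crossings.
D: 3–4 at easting≈778887.6 (left), 4–1 at easting≈784515.2 (right) → 1 crossing.
N: 2–3 at easting≈783487.2 (right), 5–1 at easting≈788557.1 (right) → 2 crossings.
Only D has an odd count, so the point is inside D.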